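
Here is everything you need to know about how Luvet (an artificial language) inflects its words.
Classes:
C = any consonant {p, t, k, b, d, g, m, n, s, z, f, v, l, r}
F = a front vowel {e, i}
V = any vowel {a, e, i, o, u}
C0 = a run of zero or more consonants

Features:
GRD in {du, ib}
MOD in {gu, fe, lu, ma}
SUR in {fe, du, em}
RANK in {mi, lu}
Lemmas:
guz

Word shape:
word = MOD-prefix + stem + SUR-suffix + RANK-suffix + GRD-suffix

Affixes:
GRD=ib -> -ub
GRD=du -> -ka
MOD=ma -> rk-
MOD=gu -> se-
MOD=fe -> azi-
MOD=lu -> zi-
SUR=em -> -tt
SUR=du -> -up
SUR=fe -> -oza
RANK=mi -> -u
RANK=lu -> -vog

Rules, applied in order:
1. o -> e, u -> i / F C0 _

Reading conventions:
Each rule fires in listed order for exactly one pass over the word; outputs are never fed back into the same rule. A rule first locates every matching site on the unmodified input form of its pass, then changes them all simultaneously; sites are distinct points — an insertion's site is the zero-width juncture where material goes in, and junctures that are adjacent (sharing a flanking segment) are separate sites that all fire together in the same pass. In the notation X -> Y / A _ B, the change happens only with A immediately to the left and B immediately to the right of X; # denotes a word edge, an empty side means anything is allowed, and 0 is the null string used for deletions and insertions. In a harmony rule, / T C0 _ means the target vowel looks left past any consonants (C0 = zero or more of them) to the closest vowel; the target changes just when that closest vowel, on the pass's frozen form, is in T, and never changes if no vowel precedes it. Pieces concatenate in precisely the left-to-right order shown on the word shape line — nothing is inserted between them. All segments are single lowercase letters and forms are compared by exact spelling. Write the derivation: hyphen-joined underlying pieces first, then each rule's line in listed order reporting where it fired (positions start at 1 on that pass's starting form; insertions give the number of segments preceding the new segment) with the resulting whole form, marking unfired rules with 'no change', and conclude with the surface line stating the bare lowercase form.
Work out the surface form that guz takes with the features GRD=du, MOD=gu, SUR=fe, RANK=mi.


underlying: se-guz-oza-u-ka
1. o -> e, u -> i / F C0 _: fires at position(s) 4: segizozauka
surface: segizozauka


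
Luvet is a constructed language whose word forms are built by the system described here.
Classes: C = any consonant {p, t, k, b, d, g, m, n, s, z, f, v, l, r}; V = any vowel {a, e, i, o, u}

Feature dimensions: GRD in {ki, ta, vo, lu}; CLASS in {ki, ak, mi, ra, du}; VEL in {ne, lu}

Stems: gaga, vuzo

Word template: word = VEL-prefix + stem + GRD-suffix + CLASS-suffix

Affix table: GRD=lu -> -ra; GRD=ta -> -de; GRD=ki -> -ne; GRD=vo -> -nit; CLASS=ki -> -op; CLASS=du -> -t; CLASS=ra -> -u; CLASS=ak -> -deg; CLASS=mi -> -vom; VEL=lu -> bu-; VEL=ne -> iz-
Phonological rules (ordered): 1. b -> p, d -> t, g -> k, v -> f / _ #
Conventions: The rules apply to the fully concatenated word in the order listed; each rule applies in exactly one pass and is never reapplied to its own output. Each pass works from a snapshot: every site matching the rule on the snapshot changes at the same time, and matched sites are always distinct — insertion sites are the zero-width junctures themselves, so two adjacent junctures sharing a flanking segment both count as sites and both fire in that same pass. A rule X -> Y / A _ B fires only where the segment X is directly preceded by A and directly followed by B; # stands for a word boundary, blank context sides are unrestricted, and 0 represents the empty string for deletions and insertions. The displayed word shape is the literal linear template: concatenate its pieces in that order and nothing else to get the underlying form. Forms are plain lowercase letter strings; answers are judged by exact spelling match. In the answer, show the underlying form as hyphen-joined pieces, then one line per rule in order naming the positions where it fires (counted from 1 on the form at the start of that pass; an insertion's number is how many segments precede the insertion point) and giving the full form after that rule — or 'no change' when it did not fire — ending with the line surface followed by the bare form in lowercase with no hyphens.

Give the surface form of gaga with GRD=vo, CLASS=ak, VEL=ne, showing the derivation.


underlying: iz-gaga-nit-deg
1. b -> p, d -> t, g -> k, v -> f / _ #: fires at position(s) 12: izgaganitdek
surface: izgaganitdek


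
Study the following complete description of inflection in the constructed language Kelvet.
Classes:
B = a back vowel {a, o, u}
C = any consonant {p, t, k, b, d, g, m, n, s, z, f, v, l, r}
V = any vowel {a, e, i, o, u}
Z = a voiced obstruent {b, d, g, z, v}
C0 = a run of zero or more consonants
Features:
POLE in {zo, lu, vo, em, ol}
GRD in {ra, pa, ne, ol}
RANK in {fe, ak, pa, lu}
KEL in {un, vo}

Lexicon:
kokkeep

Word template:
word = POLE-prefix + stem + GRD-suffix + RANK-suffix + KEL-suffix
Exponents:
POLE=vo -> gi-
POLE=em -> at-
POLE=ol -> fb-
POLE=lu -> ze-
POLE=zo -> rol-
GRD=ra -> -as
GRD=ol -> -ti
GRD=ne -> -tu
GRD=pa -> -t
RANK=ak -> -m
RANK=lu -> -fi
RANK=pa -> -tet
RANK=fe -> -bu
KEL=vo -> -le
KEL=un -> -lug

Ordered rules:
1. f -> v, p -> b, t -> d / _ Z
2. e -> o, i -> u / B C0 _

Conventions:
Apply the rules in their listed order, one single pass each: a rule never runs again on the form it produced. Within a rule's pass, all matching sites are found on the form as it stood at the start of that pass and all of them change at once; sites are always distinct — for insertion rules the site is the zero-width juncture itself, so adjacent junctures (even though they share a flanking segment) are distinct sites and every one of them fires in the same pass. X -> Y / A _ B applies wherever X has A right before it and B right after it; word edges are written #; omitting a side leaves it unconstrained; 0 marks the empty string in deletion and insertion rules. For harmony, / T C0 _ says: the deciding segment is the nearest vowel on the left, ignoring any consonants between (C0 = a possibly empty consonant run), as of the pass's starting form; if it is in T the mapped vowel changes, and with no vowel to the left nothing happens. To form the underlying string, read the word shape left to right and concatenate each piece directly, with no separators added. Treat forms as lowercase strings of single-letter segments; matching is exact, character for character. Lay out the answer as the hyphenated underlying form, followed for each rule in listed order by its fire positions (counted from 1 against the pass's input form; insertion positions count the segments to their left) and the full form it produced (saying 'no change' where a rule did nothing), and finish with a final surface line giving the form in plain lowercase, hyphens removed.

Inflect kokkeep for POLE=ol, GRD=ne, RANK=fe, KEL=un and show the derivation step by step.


underlying: fb-kokkeep-tu-bu-lug
1. f -> v, p -> b, t -> d / _ Z: fires at position(s) 1: vbkokkeeptubulug
2. e -> o, i -> u / B C0 _: fires at position(s) 7: vbkokkoeptubulug
surface: vbkokkoeptubulug


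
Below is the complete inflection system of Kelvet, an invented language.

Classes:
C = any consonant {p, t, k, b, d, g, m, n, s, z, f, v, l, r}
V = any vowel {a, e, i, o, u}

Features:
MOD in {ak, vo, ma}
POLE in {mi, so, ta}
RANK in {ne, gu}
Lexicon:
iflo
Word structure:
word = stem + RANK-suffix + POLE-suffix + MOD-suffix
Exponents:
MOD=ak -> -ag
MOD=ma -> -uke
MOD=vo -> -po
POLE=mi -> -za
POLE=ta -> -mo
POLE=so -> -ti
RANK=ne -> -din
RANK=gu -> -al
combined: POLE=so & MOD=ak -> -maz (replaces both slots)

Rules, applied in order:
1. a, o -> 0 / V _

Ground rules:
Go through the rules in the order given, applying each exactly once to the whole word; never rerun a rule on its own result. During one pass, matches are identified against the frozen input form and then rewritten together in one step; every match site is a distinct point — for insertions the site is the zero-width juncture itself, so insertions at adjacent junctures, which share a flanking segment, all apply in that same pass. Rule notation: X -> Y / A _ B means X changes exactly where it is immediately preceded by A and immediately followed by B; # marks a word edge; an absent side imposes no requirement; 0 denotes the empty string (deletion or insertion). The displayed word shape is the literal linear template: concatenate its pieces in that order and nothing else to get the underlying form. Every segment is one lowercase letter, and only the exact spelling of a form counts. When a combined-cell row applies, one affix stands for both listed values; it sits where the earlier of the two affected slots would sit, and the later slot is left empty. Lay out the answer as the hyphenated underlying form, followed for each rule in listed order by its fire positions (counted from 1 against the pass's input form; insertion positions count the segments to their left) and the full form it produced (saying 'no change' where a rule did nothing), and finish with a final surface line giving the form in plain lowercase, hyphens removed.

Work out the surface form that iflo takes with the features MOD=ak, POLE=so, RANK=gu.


underlying: iflo-al-maz
1. a, o -> 0 / V _: fires at position(s) 5: iflolmaz
surface: iflolmaz


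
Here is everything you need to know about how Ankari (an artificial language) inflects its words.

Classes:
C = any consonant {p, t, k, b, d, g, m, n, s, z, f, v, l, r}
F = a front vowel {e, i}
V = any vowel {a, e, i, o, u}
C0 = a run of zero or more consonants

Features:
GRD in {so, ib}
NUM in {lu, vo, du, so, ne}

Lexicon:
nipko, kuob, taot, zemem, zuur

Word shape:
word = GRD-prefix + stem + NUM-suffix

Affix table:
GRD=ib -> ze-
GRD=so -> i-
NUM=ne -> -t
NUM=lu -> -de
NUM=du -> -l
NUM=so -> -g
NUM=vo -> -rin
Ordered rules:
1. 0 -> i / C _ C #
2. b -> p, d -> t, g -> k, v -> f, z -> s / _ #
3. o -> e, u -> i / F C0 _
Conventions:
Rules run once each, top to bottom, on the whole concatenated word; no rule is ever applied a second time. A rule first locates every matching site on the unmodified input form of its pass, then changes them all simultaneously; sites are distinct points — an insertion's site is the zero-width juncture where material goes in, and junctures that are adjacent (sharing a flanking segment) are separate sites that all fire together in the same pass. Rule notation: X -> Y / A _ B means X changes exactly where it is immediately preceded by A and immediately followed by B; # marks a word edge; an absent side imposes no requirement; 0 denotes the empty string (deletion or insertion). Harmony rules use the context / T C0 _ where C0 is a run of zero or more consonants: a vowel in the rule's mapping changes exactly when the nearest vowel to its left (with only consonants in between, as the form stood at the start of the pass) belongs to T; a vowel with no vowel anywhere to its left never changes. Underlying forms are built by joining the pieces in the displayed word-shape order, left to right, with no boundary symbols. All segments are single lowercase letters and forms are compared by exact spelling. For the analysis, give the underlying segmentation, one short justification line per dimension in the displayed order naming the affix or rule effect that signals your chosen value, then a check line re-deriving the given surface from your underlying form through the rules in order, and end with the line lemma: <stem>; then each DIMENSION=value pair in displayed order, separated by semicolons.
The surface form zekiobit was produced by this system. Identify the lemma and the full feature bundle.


underlying: ze-kuob-t
GRD=ib - signalled by the affix ze-
NUM=ne - signalled by the affix -t
check: zekuobt -> zekuobit -> zekuobit -> zekiobit
lemma: kuob; GRD=ib; NUM=ne


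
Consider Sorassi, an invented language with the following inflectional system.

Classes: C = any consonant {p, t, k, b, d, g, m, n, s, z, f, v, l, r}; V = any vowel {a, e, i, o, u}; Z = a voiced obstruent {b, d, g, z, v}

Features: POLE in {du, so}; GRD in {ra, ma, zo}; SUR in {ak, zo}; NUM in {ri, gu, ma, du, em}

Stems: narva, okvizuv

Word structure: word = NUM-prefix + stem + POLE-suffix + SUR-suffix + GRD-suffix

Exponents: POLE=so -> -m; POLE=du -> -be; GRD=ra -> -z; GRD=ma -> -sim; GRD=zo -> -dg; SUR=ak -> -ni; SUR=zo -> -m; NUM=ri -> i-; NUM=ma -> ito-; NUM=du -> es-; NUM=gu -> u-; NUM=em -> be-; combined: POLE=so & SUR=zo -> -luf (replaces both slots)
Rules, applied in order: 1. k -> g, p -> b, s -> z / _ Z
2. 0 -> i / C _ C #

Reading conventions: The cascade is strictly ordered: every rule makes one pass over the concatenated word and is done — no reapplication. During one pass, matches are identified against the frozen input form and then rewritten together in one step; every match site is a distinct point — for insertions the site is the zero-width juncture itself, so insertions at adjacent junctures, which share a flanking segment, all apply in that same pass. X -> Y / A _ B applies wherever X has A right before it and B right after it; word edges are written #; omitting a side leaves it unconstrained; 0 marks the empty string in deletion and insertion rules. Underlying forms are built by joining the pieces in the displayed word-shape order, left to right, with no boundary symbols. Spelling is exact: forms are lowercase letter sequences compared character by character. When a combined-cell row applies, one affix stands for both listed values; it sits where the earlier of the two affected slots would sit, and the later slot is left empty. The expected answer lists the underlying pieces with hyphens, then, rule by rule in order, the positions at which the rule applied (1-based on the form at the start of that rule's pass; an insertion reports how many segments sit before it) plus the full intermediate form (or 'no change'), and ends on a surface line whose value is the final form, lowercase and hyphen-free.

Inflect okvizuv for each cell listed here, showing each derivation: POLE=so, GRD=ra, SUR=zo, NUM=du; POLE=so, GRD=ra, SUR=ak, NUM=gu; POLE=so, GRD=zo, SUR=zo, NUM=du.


cell POLE=so, GRD=ra, SUR=zo, NUM=du:
underlying: es-okvizuv-luf-z
1. k -> g, p -> b, s -> z / _ Z: fires at position(s) 4: esogvizuvlufz
2. 0 -> i / C _ C #: inserts after position(s) 12: esogvizuvlufiz
surface: esogvizuvlufiz

cell POLE=so, GRD=ra, SUR=ak, NUM=gu:
underlying: u-okvizuv-m-ni-z
1. k -> g, p -> b, s -> z / _ Z: fires at position(s) 3: uogvizuvmniz
2. 0 -> i / C _ C #: no change
surface: uogvizuvmniz

cell POLE=so, GRD=zo, SUR=zo, NUM=du:
underlying: es-okvizuv-luf-dg
1. k -> g, p -> b, s -> z / _ Z: fires at position(s) 4: esogvizuvlufdg
2. 0 -> i / C _ C #: inserts after position(s) 13: esogvizuvlufdig
surface: esogvizuvlufdig


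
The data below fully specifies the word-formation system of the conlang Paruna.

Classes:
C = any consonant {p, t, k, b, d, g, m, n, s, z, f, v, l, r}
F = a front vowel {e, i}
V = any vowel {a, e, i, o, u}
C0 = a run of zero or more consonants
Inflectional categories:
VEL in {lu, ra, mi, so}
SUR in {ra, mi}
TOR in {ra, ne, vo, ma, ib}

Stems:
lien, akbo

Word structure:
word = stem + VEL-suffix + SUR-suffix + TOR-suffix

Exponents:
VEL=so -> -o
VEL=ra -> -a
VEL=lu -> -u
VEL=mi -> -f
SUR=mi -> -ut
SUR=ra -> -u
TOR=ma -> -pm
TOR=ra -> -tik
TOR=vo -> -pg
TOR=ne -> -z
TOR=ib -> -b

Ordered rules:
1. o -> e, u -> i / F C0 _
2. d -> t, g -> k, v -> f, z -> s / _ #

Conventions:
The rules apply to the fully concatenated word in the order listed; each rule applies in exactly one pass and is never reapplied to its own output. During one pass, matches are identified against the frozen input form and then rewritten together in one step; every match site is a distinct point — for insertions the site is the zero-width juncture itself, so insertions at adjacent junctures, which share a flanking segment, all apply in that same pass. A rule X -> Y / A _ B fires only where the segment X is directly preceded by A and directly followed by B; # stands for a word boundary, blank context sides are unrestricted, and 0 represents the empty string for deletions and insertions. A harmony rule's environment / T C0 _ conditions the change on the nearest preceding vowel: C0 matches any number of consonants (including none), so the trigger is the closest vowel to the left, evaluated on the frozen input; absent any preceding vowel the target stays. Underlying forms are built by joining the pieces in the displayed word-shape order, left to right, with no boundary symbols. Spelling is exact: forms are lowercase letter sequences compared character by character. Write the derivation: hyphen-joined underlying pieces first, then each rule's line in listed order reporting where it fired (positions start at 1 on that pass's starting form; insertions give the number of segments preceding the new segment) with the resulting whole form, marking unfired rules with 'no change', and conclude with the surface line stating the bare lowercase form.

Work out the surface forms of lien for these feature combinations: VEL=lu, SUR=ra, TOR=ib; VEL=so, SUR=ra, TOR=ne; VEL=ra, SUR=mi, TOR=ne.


cell VEL=lu, SUR=ra, TOR=ib:
underlying: lien-u-u-b
1. o -> e, u -> i / F C0 _: fires at position(s) 5: lieniub
2. d -> t, g -> k, v -> f, z -> s / _ #: no change
surface: lieniub

cell VEL=so, SUR=ra, TOR=ne:
underlying: lien-o-u-z
1. o -> e, u -> i / F C0 _: fires at position(s) 5: lieneuz
2. d -> t, g -> k, v -> f, z -> s / _ #: fires at position(s) 7: lieneus
surface: lieneus

cell VEL=ra, SUR=mi, TOR=ne:
underlying: lien-a-ut-z
1. o -> e, u -> i / F C0 _: no change
2. d -> t, g -> k, v -> f, z -> s / _ #: fires at position(s) 8: lienauts
surface: lienauts


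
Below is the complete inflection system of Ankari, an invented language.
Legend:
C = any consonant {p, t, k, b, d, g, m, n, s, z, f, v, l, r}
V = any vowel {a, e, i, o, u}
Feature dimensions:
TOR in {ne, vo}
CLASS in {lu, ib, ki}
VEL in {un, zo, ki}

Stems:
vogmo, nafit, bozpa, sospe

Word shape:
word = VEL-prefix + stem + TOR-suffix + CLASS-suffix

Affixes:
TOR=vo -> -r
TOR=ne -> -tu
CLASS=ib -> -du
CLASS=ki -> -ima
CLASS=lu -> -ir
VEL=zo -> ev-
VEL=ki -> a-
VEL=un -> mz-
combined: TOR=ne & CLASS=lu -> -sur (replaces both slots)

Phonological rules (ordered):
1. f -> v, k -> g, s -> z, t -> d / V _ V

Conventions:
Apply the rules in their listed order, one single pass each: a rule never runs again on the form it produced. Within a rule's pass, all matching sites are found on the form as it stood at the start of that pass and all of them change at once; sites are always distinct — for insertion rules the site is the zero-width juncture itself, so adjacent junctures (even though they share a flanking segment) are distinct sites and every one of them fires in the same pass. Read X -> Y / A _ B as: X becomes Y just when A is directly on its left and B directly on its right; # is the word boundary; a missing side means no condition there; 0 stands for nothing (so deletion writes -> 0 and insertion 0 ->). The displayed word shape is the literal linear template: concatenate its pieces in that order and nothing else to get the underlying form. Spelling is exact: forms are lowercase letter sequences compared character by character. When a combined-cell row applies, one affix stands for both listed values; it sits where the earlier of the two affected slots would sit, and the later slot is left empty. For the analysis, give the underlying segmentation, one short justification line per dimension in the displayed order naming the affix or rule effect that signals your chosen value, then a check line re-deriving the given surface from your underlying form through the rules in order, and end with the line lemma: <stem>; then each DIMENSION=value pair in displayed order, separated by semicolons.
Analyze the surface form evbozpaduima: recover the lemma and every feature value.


underlying: ev-bozpa-tu-ima
TOR=ne - signalled by the affix -tu
CLASS=ki - signalled by the affix -ima
VEL=zo - signalled by the affix ev-
check: evbozpatuima -> evbozpaduima
lemma: bozpa; TOR=ne; CLASS=ki; VEL=zo


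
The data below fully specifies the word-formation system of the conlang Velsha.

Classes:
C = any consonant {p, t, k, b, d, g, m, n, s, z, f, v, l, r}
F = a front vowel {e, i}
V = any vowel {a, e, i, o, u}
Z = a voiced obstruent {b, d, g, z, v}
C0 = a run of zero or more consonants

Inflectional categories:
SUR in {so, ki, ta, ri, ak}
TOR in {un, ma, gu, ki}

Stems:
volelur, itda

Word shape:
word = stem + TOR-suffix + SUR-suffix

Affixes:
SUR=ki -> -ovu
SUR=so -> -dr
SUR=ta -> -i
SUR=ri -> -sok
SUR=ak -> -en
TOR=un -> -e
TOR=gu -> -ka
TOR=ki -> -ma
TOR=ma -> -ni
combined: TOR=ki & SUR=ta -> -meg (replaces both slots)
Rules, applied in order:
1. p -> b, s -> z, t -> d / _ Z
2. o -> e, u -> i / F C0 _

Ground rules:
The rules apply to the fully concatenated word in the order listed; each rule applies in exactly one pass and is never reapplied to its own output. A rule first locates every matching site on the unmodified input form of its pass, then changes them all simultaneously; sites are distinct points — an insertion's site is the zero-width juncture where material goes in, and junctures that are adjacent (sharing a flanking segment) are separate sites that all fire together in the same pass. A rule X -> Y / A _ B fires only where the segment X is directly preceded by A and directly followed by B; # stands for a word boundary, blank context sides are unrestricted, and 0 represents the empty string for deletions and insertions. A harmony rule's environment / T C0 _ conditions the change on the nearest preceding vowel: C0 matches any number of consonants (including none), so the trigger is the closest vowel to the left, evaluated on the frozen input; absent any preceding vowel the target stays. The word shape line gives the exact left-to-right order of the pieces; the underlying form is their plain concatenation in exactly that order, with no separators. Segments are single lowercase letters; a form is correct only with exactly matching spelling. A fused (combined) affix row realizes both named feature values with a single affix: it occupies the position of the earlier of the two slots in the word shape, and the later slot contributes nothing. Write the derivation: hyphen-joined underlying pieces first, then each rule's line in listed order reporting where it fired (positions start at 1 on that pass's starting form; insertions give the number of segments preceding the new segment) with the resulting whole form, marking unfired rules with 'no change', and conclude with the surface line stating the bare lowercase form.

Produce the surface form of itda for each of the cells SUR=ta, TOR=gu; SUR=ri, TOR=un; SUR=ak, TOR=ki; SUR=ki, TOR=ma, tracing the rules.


cell SUR=ta, TOR=gu:
underlying: itda-ka-i
1. p -> b, s -> z, t -> d / _ Z: fires at position(s) 2: iddakai
2. o -> e, u -> i / F C0 _: no change
surface: iddakai

cell SUR=ri, TOR=un:
underlying: itda-e-sok
1. p -> b, s -> z, t -> d / _ Z: fires at position(s) 2: iddaesok
2. o -> e, u -> i / F C0 _: fires at position(s) 7: iddaesek
surface: iddaesek

cell SUR=ak, TOR=ki:
underlying: itda-ma-en
1. p -> b, s -> z, t -> d / _ Z: fires at position(s) 2: iddamaen
2. o -> e, u -> i / F C0 _: no change
surface: iddamaen

cell SUR=ki, TOR=ma:
underlying: itda-ni-ovu
1. p -> b, s -> z, t -> d / _ Z: fires at position(s) 2: iddaniovu
2. o -> e, u -> i / F C0 _: fires at position(s) 7: iddanievu
surface: iddanievu


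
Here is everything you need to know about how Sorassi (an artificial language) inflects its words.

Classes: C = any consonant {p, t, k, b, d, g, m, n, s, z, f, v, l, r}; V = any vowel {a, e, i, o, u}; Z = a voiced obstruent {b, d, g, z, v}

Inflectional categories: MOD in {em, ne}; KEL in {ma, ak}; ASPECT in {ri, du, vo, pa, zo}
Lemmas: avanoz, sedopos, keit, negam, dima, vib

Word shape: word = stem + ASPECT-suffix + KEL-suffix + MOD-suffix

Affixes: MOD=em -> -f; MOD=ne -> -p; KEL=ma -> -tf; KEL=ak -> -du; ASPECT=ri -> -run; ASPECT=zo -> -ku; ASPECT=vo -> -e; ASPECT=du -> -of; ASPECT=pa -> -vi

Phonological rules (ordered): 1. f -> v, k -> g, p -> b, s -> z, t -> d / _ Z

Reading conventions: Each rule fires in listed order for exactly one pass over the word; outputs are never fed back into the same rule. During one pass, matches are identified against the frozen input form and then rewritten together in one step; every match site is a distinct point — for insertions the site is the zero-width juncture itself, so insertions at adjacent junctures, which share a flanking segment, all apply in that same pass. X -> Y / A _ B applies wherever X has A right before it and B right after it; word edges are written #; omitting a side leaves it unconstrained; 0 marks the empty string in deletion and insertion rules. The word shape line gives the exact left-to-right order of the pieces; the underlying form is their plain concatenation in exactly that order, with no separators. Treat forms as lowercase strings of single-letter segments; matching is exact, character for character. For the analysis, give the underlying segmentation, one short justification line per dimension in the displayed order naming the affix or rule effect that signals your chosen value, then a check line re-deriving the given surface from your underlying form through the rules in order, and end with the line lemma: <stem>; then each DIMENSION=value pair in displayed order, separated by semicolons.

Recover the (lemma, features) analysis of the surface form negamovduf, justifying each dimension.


underlying: negam-of-du-f
MOD=em - signalled by the affix -f
KEL=ak - signalled by the affix -du
ASPECT=du - signalled by the affix -of
check: negamofduf -> negamovduf
lemma: negam; MOD=em; KEL=ak; ASPECT=du


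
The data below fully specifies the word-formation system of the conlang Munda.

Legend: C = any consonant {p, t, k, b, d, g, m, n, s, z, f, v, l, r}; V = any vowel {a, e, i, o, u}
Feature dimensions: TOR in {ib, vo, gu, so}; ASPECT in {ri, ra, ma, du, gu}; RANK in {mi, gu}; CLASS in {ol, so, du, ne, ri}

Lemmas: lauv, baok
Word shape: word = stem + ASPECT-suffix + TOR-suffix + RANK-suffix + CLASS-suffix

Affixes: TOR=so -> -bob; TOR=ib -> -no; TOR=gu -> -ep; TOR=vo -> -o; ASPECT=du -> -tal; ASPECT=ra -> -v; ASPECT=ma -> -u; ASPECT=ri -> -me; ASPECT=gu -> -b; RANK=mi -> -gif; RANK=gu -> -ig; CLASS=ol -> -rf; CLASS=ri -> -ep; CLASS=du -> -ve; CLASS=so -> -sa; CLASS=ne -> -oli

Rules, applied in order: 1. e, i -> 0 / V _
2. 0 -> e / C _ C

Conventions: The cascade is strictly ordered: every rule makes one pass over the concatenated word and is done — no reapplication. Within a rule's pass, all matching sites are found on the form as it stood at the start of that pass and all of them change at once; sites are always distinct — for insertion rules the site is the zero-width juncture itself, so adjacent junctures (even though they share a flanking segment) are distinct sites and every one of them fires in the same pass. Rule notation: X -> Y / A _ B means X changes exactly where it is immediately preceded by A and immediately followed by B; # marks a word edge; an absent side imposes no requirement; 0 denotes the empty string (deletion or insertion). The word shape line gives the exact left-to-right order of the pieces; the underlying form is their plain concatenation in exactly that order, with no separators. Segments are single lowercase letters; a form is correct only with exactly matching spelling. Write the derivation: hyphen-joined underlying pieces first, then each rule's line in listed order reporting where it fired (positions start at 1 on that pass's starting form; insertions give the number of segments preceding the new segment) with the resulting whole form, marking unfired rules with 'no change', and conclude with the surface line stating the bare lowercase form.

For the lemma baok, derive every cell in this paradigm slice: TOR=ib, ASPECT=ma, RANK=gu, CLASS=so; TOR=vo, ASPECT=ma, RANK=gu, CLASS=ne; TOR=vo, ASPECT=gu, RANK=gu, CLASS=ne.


cell TOR=ib, ASPECT=ma, RANK=gu, CLASS=so:
underlying: baok-u-no-ig-sa
1. e, i -> 0 / V _: fires at position(s) 8: baokunogsa
2. 0 -> e / C _ C: inserts after position(s) 8: baokunogesa
surface: baokunogesa

cell TOR=vo, ASPECT=ma, RANK=gu, CLASS=ne:
underlying: baok-u-o-ig-oli
1. e, i -> 0 / V _: fires at position(s) 7: baokuogoli
2. 0 -> e / C _ C: no change
surface: baokuogoli

cell TOR=vo, ASPECT=gu, RANK=gu, CLASS=ne:
underlying: baok-b-o-ig-oli
1. e, i -> 0 / V _: fires at position(s) 7: baokbogoli
2. 0 -> e / C _ C: inserts after position(s) 4: baokebogoli
surface: baokebogoli


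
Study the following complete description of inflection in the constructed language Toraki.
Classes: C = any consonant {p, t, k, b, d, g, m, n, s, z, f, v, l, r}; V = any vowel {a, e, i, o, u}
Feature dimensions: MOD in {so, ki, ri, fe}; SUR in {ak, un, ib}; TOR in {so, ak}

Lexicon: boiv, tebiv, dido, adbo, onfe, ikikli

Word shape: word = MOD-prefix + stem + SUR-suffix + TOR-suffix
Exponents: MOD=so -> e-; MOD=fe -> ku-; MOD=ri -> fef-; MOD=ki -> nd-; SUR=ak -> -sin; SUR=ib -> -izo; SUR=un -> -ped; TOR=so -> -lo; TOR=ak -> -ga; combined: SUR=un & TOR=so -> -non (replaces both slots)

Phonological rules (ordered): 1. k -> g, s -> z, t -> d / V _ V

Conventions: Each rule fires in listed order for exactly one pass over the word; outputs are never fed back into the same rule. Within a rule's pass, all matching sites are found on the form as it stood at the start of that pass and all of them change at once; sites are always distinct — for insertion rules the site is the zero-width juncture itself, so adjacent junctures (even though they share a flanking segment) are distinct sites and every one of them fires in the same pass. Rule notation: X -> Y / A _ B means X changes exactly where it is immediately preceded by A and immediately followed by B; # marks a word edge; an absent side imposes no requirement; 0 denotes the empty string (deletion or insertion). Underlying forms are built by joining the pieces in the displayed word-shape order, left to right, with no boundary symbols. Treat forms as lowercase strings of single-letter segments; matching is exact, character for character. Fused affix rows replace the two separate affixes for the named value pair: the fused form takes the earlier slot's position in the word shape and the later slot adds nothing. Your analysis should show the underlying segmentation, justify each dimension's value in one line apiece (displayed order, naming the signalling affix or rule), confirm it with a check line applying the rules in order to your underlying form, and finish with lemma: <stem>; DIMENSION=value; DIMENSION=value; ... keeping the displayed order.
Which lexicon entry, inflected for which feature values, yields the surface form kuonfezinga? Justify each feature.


underlying: ku-onfe-sin-ga
MOD=fe - signalled by the affix ku-
SUR=ak - signalled by the affix -sin
TOR=ak - signalled by the affix -ga
check: kuonfesinga -> kuonfezinga
lemma: onfe; MOD=fe; SUR=ak; TOR=ak


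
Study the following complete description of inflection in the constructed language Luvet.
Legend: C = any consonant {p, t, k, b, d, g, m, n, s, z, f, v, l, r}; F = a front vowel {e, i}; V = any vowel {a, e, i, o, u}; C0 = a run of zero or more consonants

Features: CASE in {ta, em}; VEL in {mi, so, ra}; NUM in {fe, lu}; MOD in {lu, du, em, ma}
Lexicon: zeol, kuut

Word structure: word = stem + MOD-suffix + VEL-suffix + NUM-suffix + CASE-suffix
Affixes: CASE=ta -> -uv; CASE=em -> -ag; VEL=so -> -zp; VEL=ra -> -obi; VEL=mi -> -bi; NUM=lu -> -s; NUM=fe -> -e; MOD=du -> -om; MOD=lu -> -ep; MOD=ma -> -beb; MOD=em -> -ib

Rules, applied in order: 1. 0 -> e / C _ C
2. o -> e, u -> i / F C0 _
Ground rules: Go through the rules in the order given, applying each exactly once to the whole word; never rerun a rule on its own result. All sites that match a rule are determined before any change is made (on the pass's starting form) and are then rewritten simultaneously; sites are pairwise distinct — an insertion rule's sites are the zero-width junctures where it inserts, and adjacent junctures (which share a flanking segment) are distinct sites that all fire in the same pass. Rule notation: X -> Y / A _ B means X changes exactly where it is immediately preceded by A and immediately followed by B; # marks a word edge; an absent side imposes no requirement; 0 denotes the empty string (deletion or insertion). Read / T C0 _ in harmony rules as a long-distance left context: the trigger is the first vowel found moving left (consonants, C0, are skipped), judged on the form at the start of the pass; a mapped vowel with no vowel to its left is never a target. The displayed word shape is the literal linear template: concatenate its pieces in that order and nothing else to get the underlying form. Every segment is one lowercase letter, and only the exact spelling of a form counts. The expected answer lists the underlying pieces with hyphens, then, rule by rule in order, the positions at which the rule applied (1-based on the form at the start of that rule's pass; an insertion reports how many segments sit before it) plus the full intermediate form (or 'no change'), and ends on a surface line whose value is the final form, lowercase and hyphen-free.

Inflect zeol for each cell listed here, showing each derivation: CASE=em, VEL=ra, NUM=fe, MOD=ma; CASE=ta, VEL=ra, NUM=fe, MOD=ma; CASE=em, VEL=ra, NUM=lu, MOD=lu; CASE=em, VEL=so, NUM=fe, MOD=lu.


cell CASE=em, VEL=ra, NUM=fe, MOD=ma:
underlying: zeol-beb-obi-e-ag
1. 0 -> e / C _ C: inserts after position(s) 4: zeolebebobieag
2. o -> e, u -> i / F C0 _: fires at position(s) 3, 9: zeelebebebieag
surface: zeelebebebieag

cell CASE=ta, VEL=ra, NUM=fe, MOD=ma:
underlying: zeol-beb-obi-e-uv
1. 0 -> e / C _ C: inserts after position(s) 4: zeolebebobieuv
2. o -> e, u -> i / F C0 _: fires at position(s) 3, 9, 13: zeelebebebieiv
surface: zeelebebebieiv

cell CASE=em, VEL=ra, NUM=lu, MOD=lu:
underlying: zeol-ep-obi-s-ag
1. 0 -> e / C _ C: no change
2. o -> e, u -> i / F C0 _: fires at position(s) 3, 7: zeelepebisag
surface: zeelepebisag

cell CASE=em, VEL=so, NUM=fe, MOD=lu:
underlying: zeol-ep-zp-e-ag
1. 0 -> e / C _ C: inserts after position(s) 6, 7: zeolepezepeag
2. o -> e, u -> i / F C0 _: fires at position(s) 3: zeelepezepeag
surface: zeelepezepeag


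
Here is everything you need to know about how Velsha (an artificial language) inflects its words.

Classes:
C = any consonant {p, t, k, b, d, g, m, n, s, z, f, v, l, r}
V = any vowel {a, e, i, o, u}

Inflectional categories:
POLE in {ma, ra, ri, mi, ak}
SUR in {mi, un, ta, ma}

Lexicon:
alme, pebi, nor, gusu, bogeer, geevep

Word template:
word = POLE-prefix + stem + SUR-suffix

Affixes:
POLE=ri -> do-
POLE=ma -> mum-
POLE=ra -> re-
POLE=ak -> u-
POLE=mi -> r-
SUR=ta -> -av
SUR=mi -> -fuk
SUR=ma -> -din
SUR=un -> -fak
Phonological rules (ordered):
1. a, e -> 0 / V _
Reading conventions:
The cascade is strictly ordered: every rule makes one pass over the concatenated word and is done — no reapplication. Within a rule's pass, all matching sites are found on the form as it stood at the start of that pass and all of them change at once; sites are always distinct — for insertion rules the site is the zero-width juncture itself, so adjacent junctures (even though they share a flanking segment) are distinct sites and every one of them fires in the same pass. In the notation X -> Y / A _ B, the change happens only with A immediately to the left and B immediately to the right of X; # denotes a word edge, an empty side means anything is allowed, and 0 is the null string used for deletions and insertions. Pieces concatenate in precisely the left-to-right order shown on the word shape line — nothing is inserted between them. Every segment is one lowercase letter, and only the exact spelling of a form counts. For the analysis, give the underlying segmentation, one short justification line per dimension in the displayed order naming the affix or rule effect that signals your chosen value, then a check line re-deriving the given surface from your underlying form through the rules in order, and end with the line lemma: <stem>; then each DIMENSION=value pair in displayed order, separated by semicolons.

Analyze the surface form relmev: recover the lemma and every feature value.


underlying: re-alme-av
POLE=ra - signalled by the affix re-
SUR=ta - signalled by the affix -av
check: realmeav -> relmev
lemma: alme; POLE=ra; SUR=ta


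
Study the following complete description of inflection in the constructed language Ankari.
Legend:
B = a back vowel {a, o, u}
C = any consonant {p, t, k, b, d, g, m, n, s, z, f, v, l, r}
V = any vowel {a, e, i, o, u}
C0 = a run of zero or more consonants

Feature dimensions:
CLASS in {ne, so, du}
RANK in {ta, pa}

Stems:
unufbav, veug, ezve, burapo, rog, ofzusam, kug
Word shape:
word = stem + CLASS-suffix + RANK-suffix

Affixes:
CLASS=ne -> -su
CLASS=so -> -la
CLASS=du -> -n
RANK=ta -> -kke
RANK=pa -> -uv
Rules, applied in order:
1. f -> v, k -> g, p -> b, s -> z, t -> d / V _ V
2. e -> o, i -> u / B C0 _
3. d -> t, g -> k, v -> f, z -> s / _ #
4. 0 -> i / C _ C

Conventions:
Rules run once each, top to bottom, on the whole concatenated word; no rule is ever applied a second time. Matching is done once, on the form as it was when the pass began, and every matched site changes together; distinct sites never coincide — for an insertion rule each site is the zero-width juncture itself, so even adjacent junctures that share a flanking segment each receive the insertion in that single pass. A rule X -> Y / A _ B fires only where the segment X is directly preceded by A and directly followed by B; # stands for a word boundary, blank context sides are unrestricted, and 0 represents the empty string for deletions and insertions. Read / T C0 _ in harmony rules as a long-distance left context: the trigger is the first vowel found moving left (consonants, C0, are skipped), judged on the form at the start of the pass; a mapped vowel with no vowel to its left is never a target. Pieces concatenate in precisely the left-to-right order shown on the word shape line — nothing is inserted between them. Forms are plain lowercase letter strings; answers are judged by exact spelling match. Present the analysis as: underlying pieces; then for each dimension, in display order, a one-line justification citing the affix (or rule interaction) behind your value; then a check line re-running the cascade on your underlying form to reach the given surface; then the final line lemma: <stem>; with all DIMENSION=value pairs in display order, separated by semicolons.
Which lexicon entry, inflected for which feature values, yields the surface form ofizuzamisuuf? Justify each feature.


underlying: ofzusam-su-uv
CLASS=ne - signalled by the affix -su
RANK=pa - signalled by the affix -uv
check: ofzusamsuuv -> ofzuzamsuuv -> ofzuzamsuuv -> ofzuzamsuuf -> ofizuzamisuuf
lemma: ofzusam; CLASS=ne; RANK=pa


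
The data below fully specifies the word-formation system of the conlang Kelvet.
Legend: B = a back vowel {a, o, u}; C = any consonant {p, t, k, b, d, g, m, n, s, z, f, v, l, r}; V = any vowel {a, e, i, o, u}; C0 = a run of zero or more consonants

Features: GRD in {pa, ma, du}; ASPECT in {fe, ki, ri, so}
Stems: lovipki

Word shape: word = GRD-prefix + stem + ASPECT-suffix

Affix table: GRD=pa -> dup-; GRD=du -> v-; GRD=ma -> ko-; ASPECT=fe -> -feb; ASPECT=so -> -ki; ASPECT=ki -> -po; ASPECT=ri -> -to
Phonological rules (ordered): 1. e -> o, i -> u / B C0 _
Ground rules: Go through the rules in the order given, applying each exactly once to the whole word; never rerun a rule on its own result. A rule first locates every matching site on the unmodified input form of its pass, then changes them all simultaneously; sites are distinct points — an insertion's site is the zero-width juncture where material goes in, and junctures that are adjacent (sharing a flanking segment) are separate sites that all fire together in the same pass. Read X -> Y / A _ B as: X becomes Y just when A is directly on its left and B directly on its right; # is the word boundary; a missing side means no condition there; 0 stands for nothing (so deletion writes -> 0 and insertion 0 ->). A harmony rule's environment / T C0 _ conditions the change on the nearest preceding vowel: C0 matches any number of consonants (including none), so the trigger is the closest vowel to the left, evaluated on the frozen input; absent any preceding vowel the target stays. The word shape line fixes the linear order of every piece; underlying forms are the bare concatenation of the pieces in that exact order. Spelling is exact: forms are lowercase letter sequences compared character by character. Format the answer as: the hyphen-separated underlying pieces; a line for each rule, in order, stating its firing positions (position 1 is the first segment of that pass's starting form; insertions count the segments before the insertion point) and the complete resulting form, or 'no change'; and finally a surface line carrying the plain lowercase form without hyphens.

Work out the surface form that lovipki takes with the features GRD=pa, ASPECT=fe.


underlying: dup-lovipki-feb
1. e -> o, i -> u / B C0 _: fires at position(s) 7: duplovupkifeb
surface: duplovupkifeb
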